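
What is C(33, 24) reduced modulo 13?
0

Using Lucas' theorem:
Write n=33 and k=24 in base 13:
n in base 13: [2, 7]
k in base 13: [1, 11]
C(33,24) mod 13 = ∏ C(n_i, k_i) mod 13
Digit binomials (mod 13): C(2,1) = 2; C(7,11) = 0 (k_i > n_i)
Product: 2 × 0 = 0 ≡ 0 (mod 13)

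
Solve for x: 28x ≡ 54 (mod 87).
x ≡ 33 (mod 87)

gcd(28, 87) = 1, which divides 54, so solutions exist.
Find 28^(-1) mod 87 by the extended Euclidean algorithm:
87 = 3 × 28 + 3  ⟹  3 = (1)·87 + (-3)·28
28 = 9 × 3 + 1  ⟹  1 = (-9)·87 + (28)·28
So (28)·28 ≡ 1 (mod 87), i.e. 28^(-1) ≡ 28 (mod 87).
x ≡ 28 × 54 = 1512 ≡ 33 (mod 87).
Check: 28 × 33 = 924 ≡ 54 (mod 87).
Unique solution: x ≡ 33 (mod 87)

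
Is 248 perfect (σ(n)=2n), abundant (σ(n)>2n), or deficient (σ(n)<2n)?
deficient

Proper divisors of 248: sum = 1 + 2 + 4 + 8 + 31 + 62 + 124 = 232
Since 232 < 248, 248 is deficient.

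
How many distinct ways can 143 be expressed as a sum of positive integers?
20390982757

p(n) counts ways to write n as a sum of positive integers (order ignored).
Euler's pentagonal recurrence: p(k) = p(k-1) + p(k-2) - p(k-5) - p(k-7) + p(k-12) + p(k-15) - ... (offsets j(3j∓1)/2, signs ++--, p(0)=1, p(<0)=0).
DP table for k = 0..142: p(0)=1, p(1)=1, p(2)=2, p(3)=3, p(4)=5, p(5)=7, p(6)=11, p(7)=15, p(8)=22, p(9)=30, p(10)=42, p(11)=56, p(12)=77, p(13)=101, p(14)=135, p(15)=176, p(16)=231, p(17)=297, p(18)=385, p(19)=490, p(20)=627, p(21)=792, p(22)=1002, p(23)=1255, p(24)=1575, p(25)=1958, p(26)=2436, p(27)=3010, p(28)=3718, p(29)=4565, p(30)=5604, p(31)=6842, p(32)=8349, p(33)=10143, p(34)=12310, p(35)=14883, p(36)=17977, p(37)=21637, p(38)=26015, p(39)=31185, p(40)=37338, p(41)=44583, p(42)=53174, p(43)=63261, p(44)=75175, p(45)=89134, p(46)=105558, p(47)=124754, p(48)=147273, p(49)=173525, p(50)=204226, p(51)=239943, p(52)=281589, p(53)=329931, p(54)=386155, p(55)=451276, p(56)=526823, p(57)=614154, p(58)=715220, p(59)=831820, p(60)=966467, p(61)=1121505, p(62)=1300156, p(63)=1505499, p(64)=1741630, p(65)=2012558, p(66)=2323520, p(67)=2679689, p(68)=3087735, p(69)=3554345, p(70)=4087968, p(71)=4697205, p(72)=5392783, p(73)=6185689, p(74)=7089500, p(75)=8118264, p(76)=9289091, p(77)=10619863, p(78)=12132164, p(79)=13848650, p(80)=15796476, p(81)=18004327, p(82)=20506255, p(83)=23338469, p(84)=26543660, p(85)=30167357, p(86)=34262962, p(87)=38887673, p(88)=44108109, p(89)=49995925, p(90)=56634173, p(91)=64112359, p(92)=72533807, p(93)=82010177, p(94)=92669720, p(95)=104651419, p(96)=118114304, p(97)=133230930, p(98)=150198136, p(99)=169229875, p(100)=190569292, p(101)=214481126, p(102)=241265379, p(103)=271248950, p(104)=304801365, p(105)=342325709, p(106)=384276336, p(107)=431149389, p(108)=483502844, p(109)=541946240, p(110)=607163746, p(111)=679903203, p(112)=761002156, p(113)=851376628, p(114)=952050665, p(115)=1064144451, p(116)=1188908248, p(117)=1327710076, p(118)=1482074143, p(119)=1653668665, p(120)=1844349560, p(121)=2056148051, p(122)=2291320912, p(123)=2552338241, p(124)=2841940500, p(125)=3163127352, p(126)=3519222692, p(127)=3913864295, p(128)=4351078600, p(129)=4835271870, p(130)=5371315400, p(131)=5964539504, p(132)=6620830889, p(133)=7346629512, p(134)=8149040695, p(135)=9035836076, p(136)=10015581680, p(137)=11097645016, p(138)=12292341831, p(139)=13610949895, p(140)=15065878135, p(141)=16670689208, p(142)=18440293320.
Final step: p(143) = p(142) + p(141) - p(138) - p(136) + p(131) + p(128) - p(121) - p(117) + p(108) + p(103) - p(92) - p(86) + p(73) + p(66) - p(51) - p(43) + p(26) + p(17)
= 18440293320 + 16670689208 - 12292341831 - 10015581680 + 5964539504 + 4351078600 - 2056148051 - 1327710076 + 483502844 + 271248950 - 72533807 - 34262962 + 6185689 + 2323520 - 239943 - 63261 + 2436 + 297
= 20390982757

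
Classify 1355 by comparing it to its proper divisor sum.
deficient

Proper divisors of 1355: sum = 1 + 5 + 271 = 277
Since 277 < 1355, 1355 is deficient.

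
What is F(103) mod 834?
367

Matrix identity: Q^n = [[F_(n+1), F_n], [F_n, F_(n-1)]] with Q = [[1,1],[1,0]].
n = 103 = 1100111₂. Square-and-multiply, entries mod 834:
Q^1 = [[1,1],[1,0]]
Q^3 = (Q^1)²·Q = [[3,2],[2,1]]
Q^6 = (Q^3)² = [[13,8],[8,5]]
Q^12 = (Q^6)² = [[233,144],[144,89]]
Q^25 = (Q^12)²·Q = [[463,799],[799,498]]
Q^51 = (Q^25)²·Q = [[147,422],[422,559]]
Q^103 = (Q^51)²·Q = [[561,367],[367,194]]
F_103 mod 834 = Q^103[0][1] = 367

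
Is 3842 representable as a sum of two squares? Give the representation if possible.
11² + 61² (a=11, b=61)

Factorization: 3842 = 2 × 17 × 113
By Fermat: n is sum of two squares iff every prime p ≡ 3 (mod 4) appears to even power.
All primes ≡ 3 (mod 4) appear to even power.
Search a = 0, 1, 2, … for 3842 - a² a perfect square: first hit at a = 11: 3842 - 121 = 3721 = 61².
3842 = 11² + 61² = 121 + 3721 ✓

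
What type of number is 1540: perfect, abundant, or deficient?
abundant

Proper divisors of 1540: sum = 1 + 2 + 4 + 5 + 7 + 10 + 11 + 14 + ... + 220 + 308 + 385 + 770 (23 divisors) = 2492
Since 2492 > 1540, 1540 is abundant.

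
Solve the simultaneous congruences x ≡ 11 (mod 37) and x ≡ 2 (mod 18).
344

Using Chinese Remainder Theorem:
M = 37 × 18 = 666
M1 = 18, M2 = 37
y1 = 18^(-1) mod 37 = 35
y2 = 37^(-1) mod 18 = 1
x = (11×18×35 + 2×37×1) mod 666 = 344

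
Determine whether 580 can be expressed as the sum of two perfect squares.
2² + 24² (a=2, b=24)

Factorization: 580 = 2^2 × 5 × 29
By Fermat: n is sum of two squares iff every prime p ≡ 3 (mod 4) appears to even power.
All primes ≡ 3 (mod 4) appear to even power.
Search a = 0, 1, 2, … for 580 - a² a perfect square: first hit at a = 2: 580 - 4 = 576 = 24².
580 = 2² + 24² = 4 + 576 ✓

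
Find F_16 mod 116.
59

Matrix identity: Q^n = [[F_(n+1), F_n], [F_n, F_(n-1)]] with Q = [[1,1],[1,0]].
n = 16 = 10000₂. Square-and-multiply, entries mod 116:
Q^1 = [[1,1],[1,0]]
Q^2 = (Q^1)² = [[2,1],[1,1]]
Q^4 = (Q^2)² = [[5,3],[3,2]]
Q^8 = (Q^4)² = [[34,21],[21,13]]
Q^16 = (Q^8)² = [[89,59],[59,30]]
F_16 mod 116 = Q^16[0][1] = 59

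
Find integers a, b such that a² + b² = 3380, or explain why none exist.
4² + 58² (a=4, b=58)

Factorization: 3380 = 2^2 × 5 × 13^2
By Fermat: n is sum of two squares iff every prime p ≡ 3 (mod 4) appears to even power.
All primes ≡ 3 (mod 4) appear to even power.
Search a = 0, 1, 2, … for 3380 - a² a perfect square: first hit at a = 4: 3380 - 16 = 3364 = 58².
3380 = 4² + 58² = 16 + 3364 ✓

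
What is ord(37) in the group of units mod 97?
96

97 is prime, so ord(37) divides φ(97) = 96.
Divisors of 96: 1, 2, 3, 4, 6, 8, 12, 16, 24, 32, 48, 96.
Repeated squaring: 37^1 ≡ 37, 37^2 ≡ 11, 37^4 ≡ 24, 37^8 ≡ 91, 37^16 ≡ 36, 37^32 ≡ 35, 37^64 ≡ 61 (mod 97).
Test 37^d mod 97 for each divisor d in increasing order:
37^1 ≡ 37
37^2 ≡ 11
37^3 = 37^2·37^1 ≡ 19
37^4 ≡ 24
37^6 = 37^4·37^2 ≡ 70
37^8 ≡ 91
37^12 = 37^8·37^4 ≡ 50
37^16 ≡ 36
37^24 = 37^16·37^8 ≡ 75
37^32 ≡ 35
37^48 = 37^32·37^16 ≡ 96
37^96 = 37^64·37^32 ≡ 1  ← first divisor giving 1
The order is 96.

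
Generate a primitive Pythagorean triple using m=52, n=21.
(2263, 2184, 3145)

Euclid's formula: a = m² - n², b = 2mn, c = m² + n²
m = 52, n = 21
a = 52² - 21² = 2704 - 441 = 2263
b = 2 × 52 × 21 = 2184
c = 52² + 21² = 2704 + 441 = 3145
Verification: 2263² + 2184² = 5121169 + 4769856 = 9891025 = 3145² ✓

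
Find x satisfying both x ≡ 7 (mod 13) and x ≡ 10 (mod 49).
59

Using Chinese Remainder Theorem:
M = 13 × 49 = 637
M1 = 49, M2 = 13
y1 = 49^(-1) mod 13 = 4
y2 = 13^(-1) mod 49 = 34
x = (7×49×4 + 10×13×34) mod 637 = 59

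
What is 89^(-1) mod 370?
79

gcd(89, 370) = 1, so the inverse exists.
Extended Euclidean algorithm on (370, 89):
370 = 4 × 89 + 14  ⟹  14 = (1)·370 + (-4)·89
89 = 6 × 14 + 5  ⟹  5 = (-6)·370 + (25)·89
14 = 2 × 5 + 4  ⟹  4 = (13)·370 + (-54)·89
5 = 1 × 4 + 1  ⟹  1 = (-19)·370 + (79)·89
So (79)·89 ≡ 1 (mod 370), i.e. 89^(-1) ≡ 79 (mod 370).
Check: 89 × 79 = 7031 ≡ 1 (mod 370)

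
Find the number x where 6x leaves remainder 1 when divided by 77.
13

gcd(6, 77) = 1, so the inverse exists.
Extended Euclidean algorithm on (77, 6):
77 = 12 × 6 + 5  ⟹  5 = (1)·77 + (-12)·6
6 = 1 × 5 + 1  ⟹  1 = (-1)·77 + (13)·6
So (13)·6 ≡ 1 (mod 77), i.e. 6^(-1) ≡ 13 (mod 77).
Check: 6 × 13 = 78 ≡ 1 (mod 77)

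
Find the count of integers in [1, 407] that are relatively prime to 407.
360

407 = 11 × 37
φ(n) = n × ∏(1 - 1/p) for each prime p dividing n
φ(407) = 407 × (1 - 1/11) × (1 - 1/37) = 360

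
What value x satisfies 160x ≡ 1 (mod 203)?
118

gcd(160, 203) = 1, so the inverse exists.
Extended Euclidean algorithm on (203, 160):
203 = 1 × 160 + 43  ⟹  43 = (1)·203 + (-1)·160
160 = 3 × 43 + 31  ⟹  31 = (-3)·203 + (4)·160
43 = 1 × 31 + 12  ⟹  12 = (4)·203 + (-5)·160
31 = 2 × 12 + 7  ⟹  7 = (-11)·203 + (14)·160
12 = 1 × 7 + 5  ⟹  5 = (15)·203 + (-19)·160
7 = 1 × 5 + 2  ⟹  2 = (-26)·203 + (33)·160
5 = 2 × 2 + 1  ⟹  1 = (67)·203 + (-85)·160
So (-85)·160 ≡ 1 (mod 203), i.e. 160^(-1) ≡ -85 ≡ 118 (mod 203).
Check: 160 × 118 = 18880 ≡ 1 (mod 203)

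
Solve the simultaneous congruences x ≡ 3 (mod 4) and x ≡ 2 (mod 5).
7

Using Chinese Remainder Theorem:
M = 4 × 5 = 20
M1 = 5, M2 = 4
y1 = 5^(-1) mod 4 = 1
y2 = 4^(-1) mod 5 = 4
x = (3×5×1 + 2×4×4) mod 20 = 7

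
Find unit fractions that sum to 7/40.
1/6 + 1/120

Greedy algorithm:
7/40: ceiling(40/7) = 6, use 1/6
1/120: ceiling(120/1) = 120, use 1/120
Result: 7/40 = 1/6 + 1/120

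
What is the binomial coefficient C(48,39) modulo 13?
1

Using Lucas' theorem:
Write n=48 and k=39 in base 13:
n in base 13: [3, 9]
k in base 13: [3, 0]
C(48,39) mod 13 = ∏ C(n_i, k_i) mod 13
Digit binomials (mod 13): C(3,3) = 1; C(9,0) = 1
Product: 1 × 1 = 1 ≡ 1 (mod 13)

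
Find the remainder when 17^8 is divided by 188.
145

Repeated squaring. Binary of 8 = 1000.
17^1 ≡ 17 (mod 188); 17^2 ≡ 101 (mod 188); 17^4 ≡ 49 (mod 188); 17^8 ≡ 145 (mod 188)
17^8 = 17^8 ≡ 145 (mod 188)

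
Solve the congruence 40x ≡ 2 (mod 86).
x ≡ 28 (mod 43)

gcd(40, 86) = 2, which divides 2, so solutions exist.
Divide through by 2: 20x ≡ 1 (mod 43).
Find 20^(-1) mod 43 by the extended Euclidean algorithm:
43 = 2 × 20 + 3  ⟹  3 = (1)·43 + (-2)·20
20 = 6 × 3 + 2  ⟹  2 = (-6)·43 + (13)·20
3 = 1 × 2 + 1  ⟹  1 = (7)·43 + (-15)·20
So (-15)·20 ≡ 1 (mod 43), i.e. 20^(-1) ≡ -15 ≡ 28 (mod 43).
x ≡ 28 × 1 = 28 ≡ 28 (mod 43).
Check: 40 × 28 = 1120 ≡ 2 (mod 86).
x ≡ 28 (mod 43), giving 2 solutions mod 86.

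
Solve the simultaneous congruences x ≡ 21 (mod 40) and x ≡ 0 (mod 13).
221

Using Chinese Remainder Theorem:
M = 40 × 13 = 520
M1 = 13, M2 = 40
y1 = 13^(-1) mod 40 = 37
y2 = 40^(-1) mod 13 = 1
x = (21×13×37 + 0×40×1) mod 520 = 221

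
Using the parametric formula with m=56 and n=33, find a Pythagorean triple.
(2047, 3696, 4225)

Euclid's formula: a = m² - n², b = 2mn, c = m² + n²
m = 56, n = 33
a = 56² - 33² = 3136 - 1089 = 2047
b = 2 × 56 × 33 = 3696
c = 56² + 33² = 3136 + 1089 = 4225
Verification: 2047² + 3696² = 4190209 + 13660416 = 17850625 = 4225² ✓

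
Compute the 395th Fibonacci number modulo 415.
90

Matrix identity: Q^n = [[F_(n+1), F_n], [F_n, F_(n-1)]] with Q = [[1,1],[1,0]].
n = 395 = 110001011₂. Square-and-multiply, entries mod 415:
Q^1 = [[1,1],[1,0]]
Q^3 = (Q^1)²·Q = [[3,2],[2,1]]
Q^6 = (Q^3)² = [[13,8],[8,5]]
Q^12 = (Q^6)² = [[233,144],[144,89]]
Q^24 = (Q^12)² = [[325,303],[303,22]]
Q^49 = (Q^24)²·Q = [[40,309],[309,146]]
Q^98 = (Q^49)² = [[386,204],[204,182]]
Q^197 = (Q^98)²·Q = [[214,127],[127,87]]
Q^395 = (Q^197)²·Q = [[137,90],[90,47]]
F_395 mod 415 = Q^395[0][1] = 90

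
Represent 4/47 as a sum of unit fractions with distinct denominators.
1/12 + 1/564

Greedy algorithm:
4/47: ceiling(47/4) = 12, use 1/12
1/564: ceiling(564/1) = 564, use 1/564
Result: 4/47 = 1/12 + 1/564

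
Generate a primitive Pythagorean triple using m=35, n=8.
(1161, 560, 1289)

Euclid's formula: a = m² - n², b = 2mn, c = m² + n²
m = 35, n = 8
a = 35² - 8² = 1225 - 64 = 1161
b = 2 × 35 × 8 = 560
c = 35² + 8² = 1225 + 64 = 1289
Verification: 1161² + 560² = 1347921 + 313600 = 1661521 = 1289² ✓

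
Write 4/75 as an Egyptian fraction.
1/19 + 1/1425

Greedy algorithm:
4/75: ceiling(75/4) = 19, use 1/19
1/1425: ceiling(1425/1) = 1425, use 1/1425
Result: 4/75 = 1/19 + 1/1425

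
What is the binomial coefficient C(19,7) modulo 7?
2

Using Lucas' theorem:
Write n=19 and k=7 in base 7:
n in base 7: [2, 5]
k in base 7: [1, 0]
C(19,7) mod 7 = ∏ C(n_i, k_i) mod 7
Digit binomials (mod 7): C(2,1) = 2; C(5,0) = 1
Product: 2 × 1 = 2 ≡ 2 (mod 7)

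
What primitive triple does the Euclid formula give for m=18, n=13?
(155, 468, 493)

Euclid's formula: a = m² - n², b = 2mn, c = m² + n²
m = 18, n = 13
a = 18² - 13² = 324 - 169 = 155
b = 2 × 18 × 13 = 468
c = 18² + 13² = 324 + 169 = 493
Verification: 155² + 468² = 24025 + 219024 = 243049 = 493² ✓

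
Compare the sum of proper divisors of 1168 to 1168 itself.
deficient

Proper divisors of 1168: sum = 1 + 2 + 4 + 8 + 16 + 73 + 146 + 292 + 584 = 1126
Since 1126 < 1168, 1168 is deficient.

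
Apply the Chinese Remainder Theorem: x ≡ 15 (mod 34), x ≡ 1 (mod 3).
49

Using Chinese Remainder Theorem:
M = 34 × 3 = 102
M1 = 3, M2 = 34
y1 = 3^(-1) mod 34 = 23
y2 = 34^(-1) mod 3 = 1
x = (15×3×23 + 1×34×1) mod 102 = 49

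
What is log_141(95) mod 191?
129

Baby-step giant-step with step n = ⌈√191⌉ = 14.
Baby steps 141^j mod 191 (j:value) for j=0..13: 0:1, 1:141, 2:17, 3:105, 4:98, 5:66, 6:138, 7:167, 8:54, 9:165, 10:154, 11:131, 12:135, 13:126.
Giant-step multiplier: 141^(-14) ≡ 141^(190-14) = 141^176 ≡ 64 (mod 191).
Giant steps γ_i = 95·64^i mod 191: γ_0=95, γ_1=159, γ_2=53, γ_3=145, γ_4=112, γ_5=101, γ_6=161, γ_7=181, γ_8=124, γ_9=105 (in table at j=3).
x = i·n + j = 9·14 + 3 = 129.
Check: 141^129 ≡ 95 (mod 191).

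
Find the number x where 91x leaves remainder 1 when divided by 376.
219

gcd(91, 376) = 1, so the inverse exists.
Extended Euclidean algorithm on (376, 91):
376 = 4 × 91 + 12  ⟹  12 = (1)·376 + (-4)·91
91 = 7 × 12 + 7  ⟹  7 = (-7)·376 + (29)·91
12 = 1 × 7 + 5  ⟹  5 = (8)·376 + (-33)·91
7 = 1 × 5 + 2  ⟹  2 = (-15)·376 + (62)·91
5 = 2 × 2 + 1  ⟹  1 = (38)·376 + (-157)·91
So (-157)·91 ≡ 1 (mod 376), i.e. 91^(-1) ≡ -157 ≡ 219 (mod 376).
Check: 91 × 219 = 19929 ≡ 1 (mod 376)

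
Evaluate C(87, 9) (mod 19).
17

Using Lucas' theorem:
Write n=87 and k=9 in base 19:
n in base 19: [4, 11]
k in base 19: [0, 9]
C(87,9) mod 19 = ∏ C(n_i, k_i) mod 19
Digit binomials (mod 19): C(4,0) = 1; C(11,9) = 55 ≡ 17
Product: 1 × 17 = 17 ≡ 17 (mod 19)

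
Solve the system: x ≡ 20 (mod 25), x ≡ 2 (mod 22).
420

Using Chinese Remainder Theorem:
M = 25 × 22 = 550
M1 = 22, M2 = 25
y1 = 22^(-1) mod 25 = 8
y2 = 25^(-1) mod 22 = 15
x = (20×22×8 + 2×25×15) mod 550 = 420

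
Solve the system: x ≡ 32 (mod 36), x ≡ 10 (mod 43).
1472

Using Chinese Remainder Theorem:
M = 36 × 43 = 1548
M1 = 43, M2 = 36
y1 = 43^(-1) mod 36 = 31
y2 = 36^(-1) mod 43 = 6
x = (32×43×31 + 10×36×6) mod 1548 = 1472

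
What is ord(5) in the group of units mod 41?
20

41 is prime, so ord(5) divides φ(41) = 40.
Divisors of 40: 1, 2, 4, 5, 8, 10, 20, 40.
Repeated squaring: 5^1 ≡ 5, 5^2 ≡ 25, 5^4 ≡ 10, 5^8 ≡ 18, 5^16 ≡ 37, 5^32 ≡ 16 (mod 41).
Test 5^d mod 41 for each divisor d in increasing order:
5^1 ≡ 5
5^2 ≡ 25
5^4 ≡ 10
5^5 = 5^4·5^1 ≡ 9
5^8 ≡ 18
5^10 = 5^8·5^2 ≡ 40
5^20 = 5^16·5^4 ≡ 1  ← first divisor giving 1
The order is 20.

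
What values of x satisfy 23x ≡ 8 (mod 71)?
x ≡ 59 (mod 71)

gcd(23, 71) = 1, which divides 8, so solutions exist.
Find 23^(-1) mod 71 by the extended Euclidean algorithm:
71 = 3 × 23 + 2  ⟹  2 = (1)·71 + (-3)·23
23 = 11 × 2 + 1  ⟹  1 = (-11)·71 + (34)·23
So (34)·23 ≡ 1 (mod 71), i.e. 23^(-1) ≡ 34 (mod 71).
x ≡ 34 × 8 = 272 ≡ 59 (mod 71).
Check: 23 × 59 = 1357 ≡ 8 (mod 71).
Unique solution: x ≡ 59 (mod 71)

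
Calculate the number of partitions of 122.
2291320912

p(n) counts ways to write n as a sum of positive integers (order ignored).
Euler's pentagonal recurrence: p(k) = p(k-1) + p(k-2) - p(k-5) - p(k-7) + p(k-12) + p(k-15) - ... (offsets j(3j∓1)/2, signs ++--, p(0)=1, p(<0)=0).
DP table for k = 0..121: p(0)=1, p(1)=1, p(2)=2, p(3)=3, p(4)=5, p(5)=7, p(6)=11, p(7)=15, p(8)=22, p(9)=30, p(10)=42, p(11)=56, p(12)=77, p(13)=101, p(14)=135, p(15)=176, p(16)=231, p(17)=297, p(18)=385, p(19)=490, p(20)=627, p(21)=792, p(22)=1002, p(23)=1255, p(24)=1575, p(25)=1958, p(26)=2436, p(27)=3010, p(28)=3718, p(29)=4565, p(30)=5604, p(31)=6842, p(32)=8349, p(33)=10143, p(34)=12310, p(35)=14883, p(36)=17977, p(37)=21637, p(38)=26015, p(39)=31185, p(40)=37338, p(41)=44583, p(42)=53174, p(43)=63261, p(44)=75175, p(45)=89134, p(46)=105558, p(47)=124754, p(48)=147273, p(49)=173525, p(50)=204226, p(51)=239943, p(52)=281589, p(53)=329931, p(54)=386155, p(55)=451276, p(56)=526823, p(57)=614154, p(58)=715220, p(59)=831820, p(60)=966467, p(61)=1121505, p(62)=1300156, p(63)=1505499, p(64)=1741630, p(65)=2012558, p(66)=2323520, p(67)=2679689, p(68)=3087735, p(69)=3554345, p(70)=4087968, p(71)=4697205, p(72)=5392783, p(73)=6185689, p(74)=7089500, p(75)=8118264, p(76)=9289091, p(77)=10619863, p(78)=12132164, p(79)=13848650, p(80)=15796476, p(81)=18004327, p(82)=20506255, p(83)=23338469, p(84)=26543660, p(85)=30167357, p(86)=34262962, p(87)=38887673, p(88)=44108109, p(89)=49995925, p(90)=56634173, p(91)=64112359, p(92)=72533807, p(93)=82010177, p(94)=92669720, p(95)=104651419, p(96)=118114304, p(97)=133230930, p(98)=150198136, p(99)=169229875, p(100)=190569292, p(101)=214481126, p(102)=241265379, p(103)=271248950, p(104)=304801365, p(105)=342325709, p(106)=384276336, p(107)=431149389, p(108)=483502844, p(109)=541946240, p(110)=607163746, p(111)=679903203, p(112)=761002156, p(113)=851376628, p(114)=952050665, p(115)=1064144451, p(116)=1188908248, p(117)=1327710076, p(118)=1482074143, p(119)=1653668665, p(120)=1844349560, p(121)=2056148051.
Final step: p(122) = p(121) + p(120) - p(117) - p(115) + p(110) + p(107) - p(100) - p(96) + p(87) + p(82) - p(71) - p(65) + p(52) + p(45) - p(30) - p(22) + p(5)
= 2056148051 + 1844349560 - 1327710076 - 1064144451 + 607163746 + 431149389 - 190569292 - 118114304 + 38887673 + 20506255 - 4697205 - 2012558 + 281589 + 89134 - 5604 - 1002 + 7
= 2291320912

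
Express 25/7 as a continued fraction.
[3; 1, 1, 3]

Euclidean algorithm steps:
25 = 3 × 7 + 4
7 = 1 × 4 + 3
4 = 1 × 3 + 1
3 = 3 × 1 + 0
Continued fraction: [3; 1, 1, 3]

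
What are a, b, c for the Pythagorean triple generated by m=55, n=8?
(2961, 880, 3089)

Euclid's formula: a = m² - n², b = 2mn, c = m² + n²
m = 55, n = 8
a = 55² - 8² = 3025 - 64 = 2961
b = 2 × 55 × 8 = 880
c = 55² + 8² = 3025 + 64 = 3089
Verification: 2961² + 880² = 8767521 + 774400 = 9541921 = 3089² ✓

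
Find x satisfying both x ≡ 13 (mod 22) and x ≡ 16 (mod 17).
101

Using Chinese Remainder Theorem:
M = 22 × 17 = 374
M1 = 17, M2 = 22
y1 = 17^(-1) mod 22 = 13
y2 = 22^(-1) mod 17 = 7
x = (13×17×13 + 16×22×7) mod 374 = 101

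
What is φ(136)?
64

136 = 2^3 × 17
φ(n) = n × ∏(1 - 1/p) for each prime p dividing n
φ(136) = 136 × (1 - 1/2) × (1 - 1/17) = 64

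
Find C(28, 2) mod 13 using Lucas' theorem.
1

Using Lucas' theorem:
Write n=28 and k=2 in base 13:
n in base 13: [2, 2]
k in base 13: [0, 2]
C(28,2) mod 13 = ∏ C(n_i, k_i) mod 13
Digit binomials (mod 13): C(2,0) = 1; C(2,2) = 1
Product: 1 × 1 = 1 ≡ 1 (mod 13)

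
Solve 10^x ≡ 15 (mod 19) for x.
7

Baby-step giant-step with step n = ⌈√19⌉ = 5.
Baby steps 10^j mod 19 (j:value) for j=0..4: 0:1, 1:10, 2:5, 3:12, 4:6.
Giant-step multiplier: 10^(-5) ≡ 10^(18-5) = 10^13 ≡ 13 (mod 19).
Giant steps γ_i = 15·13^i mod 19: γ_0=15, γ_1=5 (in table at j=2).
x = i·n + j = 1·5 + 2 = 7.
Check: 10^7 ≡ 15 (mod 19).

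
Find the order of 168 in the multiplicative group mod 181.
90

181 is prime, so ord(168) divides φ(181) = 180.
Divisors of 180: 1, 2, 3, 4, 5, 6, 9, 10, 12, 15, 18, 20, 30, 36, 45, 60, 90, 180.
Repeated squaring: 168^1 ≡ 168, 168^2 ≡ 169, 168^4 ≡ 144, 168^8 ≡ 102, 168^16 ≡ 87, 168^32 ≡ 148, 168^64 ≡ 3, 168^128 ≡ 9 (mod 181).
Test 168^d mod 181 for each divisor d in increasing order:
168^1 ≡ 168
168^2 ≡ 169
168^3 = 168^2·168^1 ≡ 156
168^4 ≡ 144
168^5 = 168^4·168^1 ≡ 119
168^6 = 168^4·168^2 ≡ 82
168^9 = 168^8·168^1 ≡ 122
168^10 = 168^8·168^2 ≡ 43
168^12 = 168^8·168^4 ≡ 27
168^15 = 168^8·168^4·168^2·168^1 ≡ 49
168^18 = 168^16·168^2 ≡ 42
168^20 = 168^16·168^4 ≡ 39
168^30 = 168^16·168^8·168^4·168^2 ≡ 48
168^36 = 168^32·168^4 ≡ 135
168^45 = 168^32·168^8·168^4·168^1 ≡ 180
168^60 = 168^32·168^16·168^8·168^4 ≡ 132
168^90 = 168^64·168^16·168^8·168^2 ≡ 1  ← first divisor giving 1
The order is 90.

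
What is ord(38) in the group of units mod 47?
46

47 is prime, so ord(38) divides φ(47) = 46.
Divisors of 46: 1, 2, 23, 46.
Repeated squaring: 38^1 ≡ 38, 38^2 ≡ 34, 38^4 ≡ 28, 38^8 ≡ 32, 38^16 ≡ 37, 38^32 ≡ 6 (mod 47).
Test 38^d mod 47 for each divisor d in increasing order:
38^1 ≡ 38
38^2 ≡ 34
38^23 = 38^16·38^4·38^2·38^1 ≡ 46
38^46 = 38^32·38^8·38^4·38^2 ≡ 1  ← first divisor giving 1
The order is 46.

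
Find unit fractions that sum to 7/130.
1/19 + 1/824 + 1/1017640

Greedy algorithm:
7/130: ceiling(130/7) = 19, use 1/19
3/2470: ceiling(2470/3) = 824, use 1/824
1/1017640: ceiling(1017640/1) = 1017640, use 1/1017640
Result: 7/130 = 1/19 + 1/824 + 1/1017640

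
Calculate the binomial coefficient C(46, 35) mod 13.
0

Using Lucas' theorem:
Write n=46 and k=35 in base 13:
n in base 13: [3, 7]
k in base 13: [2, 9]
C(46,35) mod 13 = ∏ C(n_i, k_i) mod 13
Digit binomials (mod 13): C(3,2) = 3; C(7,9) = 0 (k_i > n_i)
Product: 3 × 0 = 0 ≡ 0 (mod 13)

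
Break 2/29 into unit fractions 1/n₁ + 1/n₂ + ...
1/15 + 1/435

Greedy algorithm:
2/29: ceiling(29/2) = 15, use 1/15
1/435: ceiling(435/1) = 435, use 1/435
Result: 2/29 = 1/15 + 1/435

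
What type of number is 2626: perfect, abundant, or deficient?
deficient

Proper divisors of 2626: sum = 1 + 2 + 13 + 26 + 101 + 202 + 1313 = 1658
Since 1658 < 2626, 2626 is deficient.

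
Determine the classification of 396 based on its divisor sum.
abundant

Proper divisors of 396: sum = 1 + 2 + 3 + 4 + 6 + 9 + 11 + 12 + ... + 66 + 99 + 132 + 198 (17 divisors) = 696
Since 696 > 396, 396 is abundant.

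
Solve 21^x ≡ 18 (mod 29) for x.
27

Baby-step giant-step with step n = ⌈√29⌉ = 6.
Baby steps 21^j mod 29 (j:value) for j=0..5: 0:1, 1:21, 2:6, 3:10, 4:7, 5:2.
Giant-step multiplier: 21^(-6) ≡ 21^(28-6) = 21^22 ≡ 9 (mod 29).
Giant steps γ_i = 18·9^i mod 29: γ_0=18, γ_1=17, γ_2=8, γ_3=14, γ_4=10 (in table at j=3).
x = i·n + j = 4·6 + 3 = 27.
Check: 21^27 ≡ 18 (mod 29).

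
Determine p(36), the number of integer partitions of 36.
17977

p(n) counts ways to write n as a sum of positive integers (order ignored).
Euler's pentagonal recurrence: p(k) = p(k-1) + p(k-2) - p(k-5) - p(k-7) + p(k-12) + p(k-15) - ... (offsets j(3j∓1)/2, signs ++--, p(0)=1, p(<0)=0).
DP table for k = 0..35: p(0)=1, p(1)=1, p(2)=2, p(3)=3, p(4)=5, p(5)=7, p(6)=11, p(7)=15, p(8)=22, p(9)=30, p(10)=42, p(11)=56, p(12)=77, p(13)=101, p(14)=135, p(15)=176, p(16)=231, p(17)=297, p(18)=385, p(19)=490, p(20)=627, p(21)=792, p(22)=1002, p(23)=1255, p(24)=1575, p(25)=1958, p(26)=2436, p(27)=3010, p(28)=3718, p(29)=4565, p(30)=5604, p(31)=6842, p(32)=8349, p(33)=10143, p(34)=12310, p(35)=14883.
Final step: p(36) = p(35) + p(34) - p(31) - p(29) + p(24) + p(21) - p(14) - p(10) + p(1)
= 14883 + 12310 - 6842 - 4565 + 1575 + 792 - 135 - 42 + 1
= 17977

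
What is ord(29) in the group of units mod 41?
40

41 is prime, so ord(29) divides φ(41) = 40.
Divisors of 40: 1, 2, 4, 5, 8, 10, 20, 40.
Repeated squaring: 29^1 ≡ 29, 29^2 ≡ 21, 29^4 ≡ 31, 29^8 ≡ 18, 29^16 ≡ 37, 29^32 ≡ 16 (mod 41).
Test 29^d mod 41 for each divisor d in increasing order:
29^1 ≡ 29
29^2 ≡ 21
29^4 ≡ 31
29^5 = 29^4·29^1 ≡ 38
29^8 ≡ 18
29^10 = 29^8·29^2 ≡ 9
29^20 = 29^16·29^4 ≡ 40
29^40 = 29^32·29^8 ≡ 1  ← first divisor giving 1
The order is 40.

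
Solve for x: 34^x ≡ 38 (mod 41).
25

Baby-step giant-step with step n = ⌈√41⌉ = 7.
Baby steps 34^j mod 41 (j:value) for j=0..6: 0:1, 1:34, 2:8, 3:26, 4:23, 5:3, 6:20.
Giant-step multiplier: 34^(-7) ≡ 34^(40-7) = 34^33 ≡ 12 (mod 41).
Giant steps γ_i = 38·12^i mod 41: γ_0=38, γ_1=5, γ_2=19, γ_3=23 (in table at j=4).
x = i·n + j = 3·7 + 4 = 25.
Check: 34^25 ≡ 38 (mod 41).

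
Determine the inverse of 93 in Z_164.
97

gcd(93, 164) = 1, so the inverse exists.
Extended Euclidean algorithm on (164, 93):
164 = 1 × 93 + 71  ⟹  71 = (1)·164 + (-1)·93
93 = 1 × 71 + 22  ⟹  22 = (-1)·164 + (2)·93
71 = 3 × 22 + 5  ⟹  5 = (4)·164 + (-7)·93
22 = 4 × 5 + 2  ⟹  2 = (-17)·164 + (30)·93
5 = 2 × 2 + 1  ⟹  1 = (38)·164 + (-67)·93
So (-67)·93 ≡ 1 (mod 164), i.e. 93^(-1) ≡ -67 ≡ 97 (mod 164).
Check: 93 × 97 = 9021 ≡ 1 (mod 164)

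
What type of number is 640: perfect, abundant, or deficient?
abundant

Proper divisors of 640: sum = 1 + 2 + 4 + 5 + 8 + 10 + 16 + 20 + 32 + 40 + 64 + 80 + 128 + 160 + 320 = 890
Since 890 > 640, 640 is abundant.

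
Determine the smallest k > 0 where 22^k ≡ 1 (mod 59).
29

59 is prime, so ord(22) divides φ(59) = 58.
Divisors of 58: 1, 2, 29, 58.
Repeated squaring: 22^1 ≡ 22, 22^2 ≡ 12, 22^4 ≡ 26, 22^8 ≡ 27, 22^16 ≡ 21, 22^32 ≡ 28 (mod 59).
Test 22^d mod 59 for each divisor d in increasing order:
22^1 ≡ 22
22^2 ≡ 12
22^29 = 22^16·22^8·22^4·22^1 ≡ 1  ← first divisor giving 1
The order is 29.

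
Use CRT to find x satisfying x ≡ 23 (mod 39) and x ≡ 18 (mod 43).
491

Using Chinese Remainder Theorem:
M = 39 × 43 = 1677
M1 = 43, M2 = 39
y1 = 43^(-1) mod 39 = 10
y2 = 39^(-1) mod 43 = 32
x = (23×43×10 + 18×39×32) mod 1677 = 491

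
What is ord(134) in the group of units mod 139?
138

139 is prime, so ord(134) divides φ(139) = 138.
Divisors of 138: 1, 2, 3, 6, 23, 46, 69, 138.
Repeated squaring: 134^1 ≡ 134, 134^2 ≡ 25, 134^4 ≡ 69, 134^8 ≡ 35, 134^16 ≡ 113, 134^32 ≡ 120, 134^64 ≡ 83, 134^128 ≡ 78 (mod 139).
Test 134^d mod 139 for each divisor d in increasing order:
134^1 ≡ 134
134^2 ≡ 25
134^3 = 134^2·134^1 ≡ 14
134^6 = 134^4·134^2 ≡ 57
134^23 = 134^16·134^4·134^2·134^1 ≡ 43
134^46 = 134^32·134^8·134^4·134^2 ≡ 42
134^69 = 134^64·134^4·134^1 ≡ 138
134^138 = 134^128·134^8·134^2 ≡ 1  ← first divisor giving 1
The order is 138.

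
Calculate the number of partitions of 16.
231

p(n) counts ways to write n as a sum of positive integers (order ignored).
Euler's pentagonal recurrence: p(k) = p(k-1) + p(k-2) - p(k-5) - p(k-7) + p(k-12) + p(k-15) - ... (offsets j(3j∓1)/2, signs ++--, p(0)=1, p(<0)=0).
DP table for k = 0..15: p(0)=1, p(1)=1, p(2)=2, p(3)=3, p(4)=5, p(5)=7, p(6)=11, p(7)=15, p(8)=22, p(9)=30, p(10)=42, p(11)=56, p(12)=77, p(13)=101, p(14)=135, p(15)=176.
Final step: p(16) = p(15) + p(14) - p(11) - p(9) + p(4) + p(1)
= 176 + 135 - 56 - 30 + 5 + 1
= 231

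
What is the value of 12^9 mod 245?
237

Repeated squaring. Binary of 9 = 1001.
12^1 ≡ 12 (mod 245); 12^2 ≡ 144 (mod 245); 12^4 ≡ 156 (mod 245); 12^8 ≡ 81 (mod 245)
12^9 = 12^1 × 12^8 ≡ 237 (mod 245)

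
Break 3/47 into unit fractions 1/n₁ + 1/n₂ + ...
1/16 + 1/752

Greedy algorithm:
3/47: ceiling(47/3) = 16, use 1/16
1/752: ceiling(752/1) = 752, use 1/752
Result: 3/47 = 1/16 + 1/752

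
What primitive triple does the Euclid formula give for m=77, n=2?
(5925, 308, 5933)

Euclid's formula: a = m² - n², b = 2mn, c = m² + n²
m = 77, n = 2
a = 77² - 2² = 5929 - 4 = 5925
b = 2 × 77 × 2 = 308
c = 77² + 2² = 5929 + 4 = 5933
Verification: 5925² + 308² = 35105625 + 94864 = 35200489 = 5933² ✓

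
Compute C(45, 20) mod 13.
0

Using Lucas' theorem:
Write n=45 and k=20 in base 13:
n in base 13: [3, 6]
k in base 13: [1, 7]
C(45,20) mod 13 = ∏ C(n_i, k_i) mod 13
Digit binomials (mod 13): C(3,1) = 3; C(6,7) = 0 (k_i > n_i)
Product: 3 × 0 = 0 ≡ 0 (mod 13)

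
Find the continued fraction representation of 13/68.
[0; 5, 4, 3]

Euclidean algorithm steps:
13 = 0 × 68 + 13
68 = 5 × 13 + 3
13 = 4 × 3 + 1
3 = 3 × 1 + 0
Continued fraction: [0; 5, 4, 3]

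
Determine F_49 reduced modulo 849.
289

Matrix identity: Q^n = [[F_(n+1), F_n], [F_n, F_(n-1)]] with Q = [[1,1],[1,0]].
n = 49 = 110001₂. Square-and-multiply, entries mod 849:
Q^1 = [[1,1],[1,0]]
Q^3 = (Q^1)²·Q = [[3,2],[2,1]]
Q^6 = (Q^3)² = [[13,8],[8,5]]
Q^12 = (Q^6)² = [[233,144],[144,89]]
Q^24 = (Q^12)² = [[313,522],[522,640]]
Q^49 = (Q^24)²·Q = [[241,289],[289,801]]
F_49 mod 849 = Q^49[0][1] = 289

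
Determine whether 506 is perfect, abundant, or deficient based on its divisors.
deficient

Proper divisors of 506: sum = 1 + 2 + 11 + 22 + 23 + 46 + 253 = 358
Since 358 < 506, 506 is deficient.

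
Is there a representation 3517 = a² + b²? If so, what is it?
6² + 59² (a=6, b=59)

Factorization: 3517 = 3517
By Fermat: n is sum of two squares iff every prime p ≡ 3 (mod 4) appears to even power.
All primes ≡ 3 (mod 4) appear to even power.
Search a = 0, 1, 2, … for 3517 - a² a perfect square: first hit at a = 6: 3517 - 36 = 3481 = 59².
3517 = 6² + 59² = 36 + 3481 ✓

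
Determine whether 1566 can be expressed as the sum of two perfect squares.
Not possible

Factorization: 1566 = 2 × 3^3 × 29
By Fermat: n is sum of two squares iff every prime p ≡ 3 (mod 4) appears to even power.
Prime(s) ≡ 3 (mod 4) with odd exponent: [(3, 3)]
Therefore 1566 cannot be expressed as a² + b².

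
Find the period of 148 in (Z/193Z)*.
192

193 is prime, so ord(148) divides φ(193) = 192.
Divisors of 192: 1, 2, 3, 4, 6, 8, 12, 16, 24, 32, 48, 64, 96, 192.
Repeated squaring: 148^1 ≡ 148, 148^2 ≡ 95, 148^4 ≡ 147, 148^8 ≡ 186, 148^16 ≡ 49, 148^32 ≡ 85, 148^64 ≡ 84, 148^128 ≡ 108 (mod 193).
Test 148^d mod 193 for each divisor d in increasing order:
148^1 ≡ 148
148^2 ≡ 95
148^3 = 148^2·148^1 ≡ 164
148^4 ≡ 147
148^6 = 148^4·148^2 ≡ 69
148^8 ≡ 186
148^12 = 148^8·148^4 ≡ 129
148^16 ≡ 49
148^24 = 148^16·148^8 ≡ 43
148^32 ≡ 85
148^48 = 148^32·148^16 ≡ 112
148^64 ≡ 84
148^96 = 148^64·148^32 ≡ 192
148^192 = 148^128·148^64 ≡ 1  ← first divisor giving 1
The order is 192.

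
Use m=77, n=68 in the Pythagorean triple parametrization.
(1305, 10472, 10553)

Euclid's formula: a = m² - n², b = 2mn, c = m² + n²
m = 77, n = 68
a = 77² - 68² = 5929 - 4624 = 1305
b = 2 × 77 × 68 = 10472
c = 77² + 68² = 5929 + 4624 = 10553
Verification: 1305² + 10472² = 1703025 + 109662784 = 111365809 = 10553² ✓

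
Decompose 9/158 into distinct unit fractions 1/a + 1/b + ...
1/18 + 1/711

Greedy algorithm:
9/158: ceiling(158/9) = 18, use 1/18
1/711: ceiling(711/1) = 711, use 1/711
Result: 9/158 = 1/18 + 1/711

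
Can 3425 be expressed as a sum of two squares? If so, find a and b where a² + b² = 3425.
17² + 56² (a=17, b=56)

Factorization: 3425 = 5^2 × 137
By Fermat: n is sum of two squares iff every prime p ≡ 3 (mod 4) appears to even power.
All primes ≡ 3 (mod 4) appear to even power.
Search a = 0, 1, 2, … for 3425 - a² a perfect square: first hit at a = 17: 3425 - 289 = 3136 = 56².
3425 = 17² + 56² = 289 + 3136 ✓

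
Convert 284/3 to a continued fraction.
[94; 1, 2]

Euclidean algorithm steps:
284 = 94 × 3 + 2
3 = 1 × 2 + 1
2 = 2 × 1 + 0
Continued fraction: [94; 1, 2]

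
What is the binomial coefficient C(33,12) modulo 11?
0

Using Lucas' theorem:
Write n=33 and k=12 in base 11:
n in base 11: [3, 0]
k in base 11: [1, 1]
C(33,12) mod 11 = ∏ C(n_i, k_i) mod 11
Digit binomials (mod 11): C(3,1) = 3; C(0,1) = 0 (k_i > n_i)
Product: 3 × 0 = 0 ≡ 0 (mod 11)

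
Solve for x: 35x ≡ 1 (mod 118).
27

gcd(35, 118) = 1, so the inverse exists.
Extended Euclidean algorithm on (118, 35):
118 = 3 × 35 + 13  ⟹  13 = (1)·118 + (-3)·35
35 = 2 × 13 + 9  ⟹  9 = (-2)·118 + (7)·35
13 = 1 × 9 + 4  ⟹  4 = (3)·118 + (-10)·35
9 = 2 × 4 + 1  ⟹  1 = (-8)·118 + (27)·35
So (27)·35 ≡ 1 (mod 118), i.e. 35^(-1) ≡ 27 (mod 118).
Check: 35 × 27 = 945 ≡ 1 (mod 118)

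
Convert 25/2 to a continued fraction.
[12; 2]

Euclidean algorithm steps:
25 = 12 × 2 + 1
2 = 2 × 1 + 0
Continued fraction: [12; 2]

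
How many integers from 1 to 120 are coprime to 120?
32

120 = 2^3 × 3 × 5
φ(n) = n × ∏(1 - 1/p) for each prime p dividing n
φ(120) = 120 × (1 - 1/2) × (1 - 1/3) × (1 - 1/5) = 32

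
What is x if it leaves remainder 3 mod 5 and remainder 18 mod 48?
18

Using Chinese Remainder Theorem:
M = 5 × 48 = 240
M1 = 48, M2 = 5
y1 = 48^(-1) mod 5 = 2
y2 = 5^(-1) mod 48 = 29
x = (3×48×2 + 18×5×29) mod 240 = 18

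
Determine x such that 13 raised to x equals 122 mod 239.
212

Baby-step giant-step with step n = ⌈√239⌉ = 16.
Baby steps 13^j mod 239 (j:value) for j=0..15: 0:1, 1:13, 2:169, 3:46, 4:120, 5:126, 6:204, 7:23, 8:60, 9:63, 10:102, 11:131, 12:30, 13:151, 14:51, 15:185.
Giant-step multiplier: 13^(-16) ≡ 13^(238-16) = 13^222 ≡ 16 (mod 239).
Giant steps γ_i = 122·16^i mod 239: γ_0=122, γ_1=40, γ_2=162, γ_3=202, γ_4=125, γ_5=88, γ_6=213, γ_7=62, γ_8=36, γ_9=98, γ_10=134, γ_11=232, γ_12=127, γ_13=120 (in table at j=4).
x = i·n + j = 13·16 + 4 = 212.
Check: 13^212 ≡ 122 (mod 239).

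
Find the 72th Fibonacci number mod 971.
886

Matrix identity: Q^n = [[F_(n+1), F_n], [F_n, F_(n-1)]] with Q = [[1,1],[1,0]].
n = 72 = 1001000₂. Square-and-multiply, entries mod 971:
Q^1 = [[1,1],[1,0]]
Q^2 = (Q^1)² = [[2,1],[1,1]]
Q^4 = (Q^2)² = [[5,3],[3,2]]
Q^9 = (Q^4)²·Q = [[55,34],[34,21]]
Q^18 = (Q^9)² = [[297,642],[642,626]]
Q^36 = (Q^18)² = [[308,256],[256,52]]
Q^72 = (Q^36)² = [[185,886],[886,270]]
F_72 mod 971 = Q^72[0][1] = 886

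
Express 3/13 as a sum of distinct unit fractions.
1/5 + 1/33 + 1/2145

Greedy algorithm:
3/13: ceiling(13/3) = 5, use 1/5
2/65: ceiling(65/2) = 33, use 1/33
1/2145: ceiling(2145/1) = 2145, use 1/2145
Result: 3/13 = 1/5 + 1/33 + 1/2145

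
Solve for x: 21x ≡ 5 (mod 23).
x ≡ 9 (mod 23)

gcd(21, 23) = 1, which divides 5, so solutions exist.
Find 21^(-1) mod 23 by the extended Euclidean algorithm:
23 = 1 × 21 + 2  ⟹  2 = (1)·23 + (-1)·21
21 = 10 × 2 + 1  ⟹  1 = (-10)·23 + (11)·21
So (11)·21 ≡ 1 (mod 23), i.e. 21^(-1) ≡ 11 (mod 23).
x ≡ 11 × 5 = 55 ≡ 9 (mod 23).
Check: 21 × 9 = 189 ≡ 5 (mod 23).
Unique solution: x ≡ 9 (mod 23)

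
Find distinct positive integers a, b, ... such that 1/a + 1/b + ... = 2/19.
1/10 + 1/190

Greedy algorithm:
2/19: ceiling(19/2) = 10, use 1/10
1/190: ceiling(190/1) = 190, use 1/190
Result: 2/19 = 1/10 + 1/190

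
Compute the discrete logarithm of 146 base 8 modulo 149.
103

Baby-step giant-step with step n = ⌈√149⌉ = 13.
Baby steps 8^j mod 149 (j:value) for j=0..12: 0:1, 1:8, 2:64, 3:65, 4:73, 5:137, 6:53, 7:126, 8:114, 9:18, 10:144, 11:109, 12:127.
Giant-step multiplier: 8^(-13) ≡ 8^(148-13) = 8^135 ≡ 11 (mod 149).
Giant steps γ_i = 146·11^i mod 149: γ_0=146, γ_1=116, γ_2=84, γ_3=30, γ_4=32, γ_5=54, γ_6=147, γ_7=127 (in table at j=12).
x = i·n + j = 7·13 + 12 = 103.
Check: 8^103 ≡ 146 (mod 149).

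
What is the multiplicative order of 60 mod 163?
81

163 is prime, so ord(60) divides φ(163) = 162.
Divisors of 162: 1, 2, 3, 6, 9, 18, 27, 54, 81, 162.
Repeated squaring: 60^1 ≡ 60, 60^2 ≡ 14, 60^4 ≡ 33, 60^8 ≡ 111, 60^16 ≡ 96, 60^32 ≡ 88, 60^64 ≡ 83, 60^128 ≡ 43 (mod 163).
Test 60^d mod 163 for each divisor d in increasing order:
60^1 ≡ 60
60^2 ≡ 14
60^3 = 60^2·60^1 ≡ 25
60^6 = 60^4·60^2 ≡ 136
60^9 = 60^8·60^1 ≡ 140
60^18 = 60^16·60^2 ≡ 40
60^27 = 60^16·60^8·60^2·60^1 ≡ 58
60^54 = 60^32·60^16·60^4·60^2 ≡ 104
60^81 = 60^64·60^16·60^1 ≡ 1  ← first divisor giving 1
The order is 81.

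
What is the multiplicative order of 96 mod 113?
112

113 is prime, so ord(96) divides φ(113) = 112.
Divisors of 112: 1, 2, 4, 7, 8, 14, 16, 28, 56, 112.
Repeated squaring: 96^1 ≡ 96, 96^2 ≡ 63, 96^4 ≡ 14, 96^8 ≡ 83, 96^16 ≡ 109, 96^32 ≡ 16, 96^64 ≡ 30 (mod 113).
Test 96^d mod 113 for each divisor d in increasing order:
96^1 ≡ 96
96^2 ≡ 63
96^4 ≡ 14
96^7 = 96^4·96^2·96^1 ≡ 35
96^8 ≡ 83
96^14 = 96^8·96^4·96^2 ≡ 95
96^16 ≡ 109
96^28 = 96^16·96^8·96^4 ≡ 98
96^56 = 96^32·96^16·96^8 ≡ 112
96^112 = 96^64·96^32·96^16 ≡ 1  ← first divisor giving 1
The order is 112.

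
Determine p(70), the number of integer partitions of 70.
4087968

p(n) counts ways to write n as a sum of positive integers (order ignored).
Euler's pentagonal recurrence: p(k) = p(k-1) + p(k-2) - p(k-5) - p(k-7) + p(k-12) + p(k-15) - ... (offsets j(3j∓1)/2, signs ++--, p(0)=1, p(<0)=0).
DP table for k = 0..69: p(0)=1, p(1)=1, p(2)=2, p(3)=3, p(4)=5, p(5)=7, p(6)=11, p(7)=15, p(8)=22, p(9)=30, p(10)=42, p(11)=56, p(12)=77, p(13)=101, p(14)=135, p(15)=176, p(16)=231, p(17)=297, p(18)=385, p(19)=490, p(20)=627, p(21)=792, p(22)=1002, p(23)=1255, p(24)=1575, p(25)=1958, p(26)=2436, p(27)=3010, p(28)=3718, p(29)=4565, p(30)=5604, p(31)=6842, p(32)=8349, p(33)=10143, p(34)=12310, p(35)=14883, p(36)=17977, p(37)=21637, p(38)=26015, p(39)=31185, p(40)=37338, p(41)=44583, p(42)=53174, p(43)=63261, p(44)=75175, p(45)=89134, p(46)=105558, p(47)=124754, p(48)=147273, p(49)=173525, p(50)=204226, p(51)=239943, p(52)=281589, p(53)=329931, p(54)=386155, p(55)=451276, p(56)=526823, p(57)=614154, p(58)=715220, p(59)=831820, p(60)=966467, p(61)=1121505, p(62)=1300156, p(63)=1505499, p(64)=1741630, p(65)=2012558, p(66)=2323520, p(67)=2679689, p(68)=3087735, p(69)=3554345.
Final step: p(70) = p(69) + p(68) - p(65) - p(63) + p(58) + p(55) - p(48) - p(44) + p(35) + p(30) - p(19) - p(13) + p(0)
= 3554345 + 3087735 - 2012558 - 1505499 + 715220 + 451276 - 147273 - 75175 + 14883 + 5604 - 490 - 101 + 1
= 4087968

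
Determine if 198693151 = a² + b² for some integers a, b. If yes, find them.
Not possible

Factorization: 198693151 = 97 × 127^3
By Fermat: n is sum of two squares iff every prime p ≡ 3 (mod 4) appears to even power.
Prime(s) ≡ 3 (mod 4) with odd exponent: [(127, 3)]
Therefore 198693151 cannot be expressed as a² + b².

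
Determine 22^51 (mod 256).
0

Repeated squaring. Binary of 51 = 110011.
22^1 ≡ 22 (mod 256); 22^2 ≡ 228 (mod 256); 22^4 ≡ 16 (mod 256); 22^8 ≡ 0 (mod 256); 22^16 ≡ 0 (mod 256); 22^32 ≡ 0 (mod 256)
22^51 = 22^1 × 22^2 × 22^16 × 22^32 ≡ 0 (mod 256)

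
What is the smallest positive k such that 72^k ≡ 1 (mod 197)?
196

197 is prime, so ord(72) divides φ(197) = 196.
Divisors of 196: 1, 2, 4, 7, 14, 28, 49, 98, 196.
Repeated squaring: 72^1 ≡ 72, 72^2 ≡ 62, 72^4 ≡ 101, 72^8 ≡ 154, 72^16 ≡ 76, 72^32 ≡ 63, 72^64 ≡ 29, 72^128 ≡ 53 (mod 197).
Test 72^d mod 197 for each divisor d in increasing order:
72^1 ≡ 72
72^2 ≡ 62
72^4 ≡ 101
72^7 = 72^4·72^2·72^1 ≡ 128
72^14 = 72^8·72^4·72^2 ≡ 33
72^28 = 72^16·72^8·72^4 ≡ 104
72^49 = 72^32·72^16·72^1 ≡ 183
72^98 = 72^64·72^32·72^2 ≡ 196
72^196 = 72^128·72^64·72^4 ≡ 1  ← first divisor giving 1
The order is 196.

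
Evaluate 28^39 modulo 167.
42

Repeated squaring. Binary of 39 = 100111.
28^1 ≡ 28 (mod 167); 28^2 ≡ 116 (mod 167); 28^4 ≡ 96 (mod 167); 28^8 ≡ 31 (mod 167); 28^16 ≡ 126 (mod 167); 28^32 ≡ 11 (mod 167)
28^39 = 28^1 × 28^2 × 28^4 × 28^32 ≡ 42 (mod 167)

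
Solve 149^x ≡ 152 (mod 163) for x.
28

Baby-step giant-step with step n = ⌈√163⌉ = 13.
Baby steps 149^j mod 163 (j:value) for j=0..12: 0:1, 1:149, 2:33, 3:27, 4:111, 5:76, 6:77, 7:63, 8:96, 9:123, 10:71, 11:147, 12:61.
Giant-step multiplier: 149^(-13) ≡ 149^(162-13) = 149^149 ≡ 117 (mod 163).
Giant steps γ_i = 152·117^i mod 163: γ_0=152, γ_1=17, γ_2=33 (in table at j=2).
x = i·n + j = 2·13 + 2 = 28.
Check: 149^28 ≡ 152 (mod 163).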